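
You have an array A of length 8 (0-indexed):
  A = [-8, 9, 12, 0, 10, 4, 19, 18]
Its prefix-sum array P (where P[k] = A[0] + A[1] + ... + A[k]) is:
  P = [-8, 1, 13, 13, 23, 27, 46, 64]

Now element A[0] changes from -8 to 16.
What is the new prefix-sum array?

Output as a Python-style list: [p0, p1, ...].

Answer: [16, 25, 37, 37, 47, 51, 70, 88]

Derivation:
Change: A[0] -8 -> 16, delta = 24
P[k] for k < 0: unchanged (A[0] not included)
P[k] for k >= 0: shift by delta = 24
  P[0] = -8 + 24 = 16
  P[1] = 1 + 24 = 25
  P[2] = 13 + 24 = 37
  P[3] = 13 + 24 = 37
  P[4] = 23 + 24 = 47
  P[5] = 27 + 24 = 51
  P[6] = 46 + 24 = 70
  P[7] = 64 + 24 = 88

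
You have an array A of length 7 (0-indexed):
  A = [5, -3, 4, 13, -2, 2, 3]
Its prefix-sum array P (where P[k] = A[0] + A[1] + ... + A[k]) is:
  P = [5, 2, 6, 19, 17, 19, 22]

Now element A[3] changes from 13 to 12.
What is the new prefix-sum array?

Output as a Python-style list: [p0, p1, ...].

Change: A[3] 13 -> 12, delta = -1
P[k] for k < 3: unchanged (A[3] not included)
P[k] for k >= 3: shift by delta = -1
  P[0] = 5 + 0 = 5
  P[1] = 2 + 0 = 2
  P[2] = 6 + 0 = 6
  P[3] = 19 + -1 = 18
  P[4] = 17 + -1 = 16
  P[5] = 19 + -1 = 18
  P[6] = 22 + -1 = 21

Answer: [5, 2, 6, 18, 16, 18, 21]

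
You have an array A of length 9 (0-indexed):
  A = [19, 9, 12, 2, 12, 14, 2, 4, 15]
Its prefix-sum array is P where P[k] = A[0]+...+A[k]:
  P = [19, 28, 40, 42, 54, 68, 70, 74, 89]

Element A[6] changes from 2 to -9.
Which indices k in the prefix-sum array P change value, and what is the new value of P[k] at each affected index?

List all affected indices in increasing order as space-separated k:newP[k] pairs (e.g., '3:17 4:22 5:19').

P[k] = A[0] + ... + A[k]
P[k] includes A[6] iff k >= 6
Affected indices: 6, 7, ..., 8; delta = -11
  P[6]: 70 + -11 = 59
  P[7]: 74 + -11 = 63
  P[8]: 89 + -11 = 78

Answer: 6:59 7:63 8:78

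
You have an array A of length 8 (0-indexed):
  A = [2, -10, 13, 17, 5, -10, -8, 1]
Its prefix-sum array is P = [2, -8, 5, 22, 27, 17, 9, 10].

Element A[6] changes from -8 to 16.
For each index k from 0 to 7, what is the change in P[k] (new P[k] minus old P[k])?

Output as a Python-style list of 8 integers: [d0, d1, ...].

Answer: [0, 0, 0, 0, 0, 0, 24, 24]

Derivation:
Element change: A[6] -8 -> 16, delta = 24
For k < 6: P[k] unchanged, delta_P[k] = 0
For k >= 6: P[k] shifts by exactly 24
Delta array: [0, 0, 0, 0, 0, 0, 24, 24]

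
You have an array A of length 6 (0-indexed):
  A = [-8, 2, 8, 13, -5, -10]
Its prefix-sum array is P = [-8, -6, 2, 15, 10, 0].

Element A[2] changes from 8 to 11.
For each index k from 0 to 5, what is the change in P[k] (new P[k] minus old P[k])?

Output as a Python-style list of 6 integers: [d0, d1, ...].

Element change: A[2] 8 -> 11, delta = 3
For k < 2: P[k] unchanged, delta_P[k] = 0
For k >= 2: P[k] shifts by exactly 3
Delta array: [0, 0, 3, 3, 3, 3]

Answer: [0, 0, 3, 3, 3, 3]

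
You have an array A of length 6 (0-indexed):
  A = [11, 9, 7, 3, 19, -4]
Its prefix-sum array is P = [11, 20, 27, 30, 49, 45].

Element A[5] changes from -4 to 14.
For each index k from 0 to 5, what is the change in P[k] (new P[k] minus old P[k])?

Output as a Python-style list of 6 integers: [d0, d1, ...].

Answer: [0, 0, 0, 0, 0, 18]

Derivation:
Element change: A[5] -4 -> 14, delta = 18
For k < 5: P[k] unchanged, delta_P[k] = 0
For k >= 5: P[k] shifts by exactly 18
Delta array: [0, 0, 0, 0, 0, 18]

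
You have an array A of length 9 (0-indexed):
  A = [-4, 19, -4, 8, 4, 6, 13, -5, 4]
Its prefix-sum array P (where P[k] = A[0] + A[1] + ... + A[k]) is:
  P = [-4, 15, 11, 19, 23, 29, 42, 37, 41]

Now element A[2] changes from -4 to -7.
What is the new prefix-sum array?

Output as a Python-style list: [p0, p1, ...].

Answer: [-4, 15, 8, 16, 20, 26, 39, 34, 38]

Derivation:
Change: A[2] -4 -> -7, delta = -3
P[k] for k < 2: unchanged (A[2] not included)
P[k] for k >= 2: shift by delta = -3
  P[0] = -4 + 0 = -4
  P[1] = 15 + 0 = 15
  P[2] = 11 + -3 = 8
  P[3] = 19 + -3 = 16
  P[4] = 23 + -3 = 20
  P[5] = 29 + -3 = 26
  P[6] = 42 + -3 = 39
  P[7] = 37 + -3 = 34
  P[8] = 41 + -3 = 38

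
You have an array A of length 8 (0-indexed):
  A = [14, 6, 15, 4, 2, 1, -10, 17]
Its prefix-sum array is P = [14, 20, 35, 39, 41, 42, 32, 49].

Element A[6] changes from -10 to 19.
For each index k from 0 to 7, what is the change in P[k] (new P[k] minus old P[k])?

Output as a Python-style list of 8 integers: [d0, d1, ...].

Element change: A[6] -10 -> 19, delta = 29
For k < 6: P[k] unchanged, delta_P[k] = 0
For k >= 6: P[k] shifts by exactly 29
Delta array: [0, 0, 0, 0, 0, 0, 29, 29]

Answer: [0, 0, 0, 0, 0, 0, 29, 29]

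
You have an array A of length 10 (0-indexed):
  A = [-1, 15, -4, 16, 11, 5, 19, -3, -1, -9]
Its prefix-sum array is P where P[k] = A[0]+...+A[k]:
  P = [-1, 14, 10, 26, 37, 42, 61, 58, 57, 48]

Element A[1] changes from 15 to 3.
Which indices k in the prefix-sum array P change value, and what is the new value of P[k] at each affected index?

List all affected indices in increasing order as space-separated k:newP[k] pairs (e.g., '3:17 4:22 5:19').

P[k] = A[0] + ... + A[k]
P[k] includes A[1] iff k >= 1
Affected indices: 1, 2, ..., 9; delta = -12
  P[1]: 14 + -12 = 2
  P[2]: 10 + -12 = -2
  P[3]: 26 + -12 = 14
  P[4]: 37 + -12 = 25
  P[5]: 42 + -12 = 30
  P[6]: 61 + -12 = 49
  P[7]: 58 + -12 = 46
  P[8]: 57 + -12 = 45
  P[9]: 48 + -12 = 36

Answer: 1:2 2:-2 3:14 4:25 5:30 6:49 7:46 8:45 9:36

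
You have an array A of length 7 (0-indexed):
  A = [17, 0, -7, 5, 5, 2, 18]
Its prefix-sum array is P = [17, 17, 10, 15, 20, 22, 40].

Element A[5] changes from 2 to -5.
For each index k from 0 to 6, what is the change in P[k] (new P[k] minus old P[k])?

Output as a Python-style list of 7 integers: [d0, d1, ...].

Element change: A[5] 2 -> -5, delta = -7
For k < 5: P[k] unchanged, delta_P[k] = 0
For k >= 5: P[k] shifts by exactly -7
Delta array: [0, 0, 0, 0, 0, -7, -7]

Answer: [0, 0, 0, 0, 0, -7, -7]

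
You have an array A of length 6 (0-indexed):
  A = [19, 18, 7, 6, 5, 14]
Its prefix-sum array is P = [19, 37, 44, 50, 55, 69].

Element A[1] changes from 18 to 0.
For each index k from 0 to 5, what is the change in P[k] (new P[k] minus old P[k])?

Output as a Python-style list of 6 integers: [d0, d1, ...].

Answer: [0, -18, -18, -18, -18, -18]

Derivation:
Element change: A[1] 18 -> 0, delta = -18
For k < 1: P[k] unchanged, delta_P[k] = 0
For k >= 1: P[k] shifts by exactly -18
Delta array: [0, -18, -18, -18, -18, -18]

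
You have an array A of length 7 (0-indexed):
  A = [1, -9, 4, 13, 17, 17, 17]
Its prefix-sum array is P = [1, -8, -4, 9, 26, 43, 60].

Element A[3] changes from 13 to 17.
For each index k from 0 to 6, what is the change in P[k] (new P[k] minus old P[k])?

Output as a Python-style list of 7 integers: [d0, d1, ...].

Element change: A[3] 13 -> 17, delta = 4
For k < 3: P[k] unchanged, delta_P[k] = 0
For k >= 3: P[k] shifts by exactly 4
Delta array: [0, 0, 0, 4, 4, 4, 4]

Answer: [0, 0, 0, 4, 4, 4, 4]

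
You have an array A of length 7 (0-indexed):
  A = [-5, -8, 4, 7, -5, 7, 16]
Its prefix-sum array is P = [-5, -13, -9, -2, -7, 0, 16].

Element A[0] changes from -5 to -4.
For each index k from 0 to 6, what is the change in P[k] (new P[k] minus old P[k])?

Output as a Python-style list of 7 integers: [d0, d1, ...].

Answer: [1, 1, 1, 1, 1, 1, 1]

Derivation:
Element change: A[0] -5 -> -4, delta = 1
For k < 0: P[k] unchanged, delta_P[k] = 0
For k >= 0: P[k] shifts by exactly 1
Delta array: [1, 1, 1, 1, 1, 1, 1]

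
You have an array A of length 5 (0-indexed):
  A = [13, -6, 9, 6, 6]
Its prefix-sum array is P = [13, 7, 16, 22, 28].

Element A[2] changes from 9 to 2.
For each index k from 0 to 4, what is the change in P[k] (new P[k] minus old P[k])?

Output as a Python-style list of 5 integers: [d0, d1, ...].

Answer: [0, 0, -7, -7, -7]

Derivation:
Element change: A[2] 9 -> 2, delta = -7
For k < 2: P[k] unchanged, delta_P[k] = 0
For k >= 2: P[k] shifts by exactly -7
Delta array: [0, 0, -7, -7, -7]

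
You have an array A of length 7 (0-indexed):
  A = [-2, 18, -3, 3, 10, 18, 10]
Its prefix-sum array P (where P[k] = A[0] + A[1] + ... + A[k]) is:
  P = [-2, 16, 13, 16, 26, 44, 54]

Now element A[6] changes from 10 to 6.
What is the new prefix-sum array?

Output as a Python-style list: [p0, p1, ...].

Change: A[6] 10 -> 6, delta = -4
P[k] for k < 6: unchanged (A[6] not included)
P[k] for k >= 6: shift by delta = -4
  P[0] = -2 + 0 = -2
  P[1] = 16 + 0 = 16
  P[2] = 13 + 0 = 13
  P[3] = 16 + 0 = 16
  P[4] = 26 + 0 = 26
  P[5] = 44 + 0 = 44
  P[6] = 54 + -4 = 50

Answer: [-2, 16, 13, 16, 26, 44, 50]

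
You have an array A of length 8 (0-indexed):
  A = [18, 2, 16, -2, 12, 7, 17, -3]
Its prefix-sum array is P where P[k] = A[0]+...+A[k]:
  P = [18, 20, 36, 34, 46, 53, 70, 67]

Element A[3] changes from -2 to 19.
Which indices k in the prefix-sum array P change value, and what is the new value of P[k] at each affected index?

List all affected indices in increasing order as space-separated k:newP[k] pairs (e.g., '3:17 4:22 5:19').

P[k] = A[0] + ... + A[k]
P[k] includes A[3] iff k >= 3
Affected indices: 3, 4, ..., 7; delta = 21
  P[3]: 34 + 21 = 55
  P[4]: 46 + 21 = 67
  P[5]: 53 + 21 = 74
  P[6]: 70 + 21 = 91
  P[7]: 67 + 21 = 88

Answer: 3:55 4:67 5:74 6:91 7:88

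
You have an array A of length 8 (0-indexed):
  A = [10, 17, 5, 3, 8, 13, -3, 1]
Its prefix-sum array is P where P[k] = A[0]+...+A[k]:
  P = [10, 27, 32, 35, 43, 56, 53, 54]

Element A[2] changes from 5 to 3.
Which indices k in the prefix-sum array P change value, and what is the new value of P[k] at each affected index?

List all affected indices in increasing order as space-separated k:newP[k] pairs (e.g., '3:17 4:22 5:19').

P[k] = A[0] + ... + A[k]
P[k] includes A[2] iff k >= 2
Affected indices: 2, 3, ..., 7; delta = -2
  P[2]: 32 + -2 = 30
  P[3]: 35 + -2 = 33
  P[4]: 43 + -2 = 41
  P[5]: 56 + -2 = 54
  P[6]: 53 + -2 = 51
  P[7]: 54 + -2 = 52

Answer: 2:30 3:33 4:41 5:54 6:51 7:52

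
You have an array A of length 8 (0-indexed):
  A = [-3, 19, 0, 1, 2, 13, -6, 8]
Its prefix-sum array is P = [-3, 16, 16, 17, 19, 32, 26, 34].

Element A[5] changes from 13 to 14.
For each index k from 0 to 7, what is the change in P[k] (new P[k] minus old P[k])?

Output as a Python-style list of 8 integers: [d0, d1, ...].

Element change: A[5] 13 -> 14, delta = 1
For k < 5: P[k] unchanged, delta_P[k] = 0
For k >= 5: P[k] shifts by exactly 1
Delta array: [0, 0, 0, 0, 0, 1, 1, 1]

Answer: [0, 0, 0, 0, 0, 1, 1, 1]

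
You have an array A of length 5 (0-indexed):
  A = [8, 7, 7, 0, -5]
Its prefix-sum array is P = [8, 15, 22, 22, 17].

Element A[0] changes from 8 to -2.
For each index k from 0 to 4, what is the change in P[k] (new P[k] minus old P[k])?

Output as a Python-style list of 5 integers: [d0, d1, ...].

Answer: [-10, -10, -10, -10, -10]

Derivation:
Element change: A[0] 8 -> -2, delta = -10
For k < 0: P[k] unchanged, delta_P[k] = 0
For k >= 0: P[k] shifts by exactly -10
Delta array: [-10, -10, -10, -10, -10]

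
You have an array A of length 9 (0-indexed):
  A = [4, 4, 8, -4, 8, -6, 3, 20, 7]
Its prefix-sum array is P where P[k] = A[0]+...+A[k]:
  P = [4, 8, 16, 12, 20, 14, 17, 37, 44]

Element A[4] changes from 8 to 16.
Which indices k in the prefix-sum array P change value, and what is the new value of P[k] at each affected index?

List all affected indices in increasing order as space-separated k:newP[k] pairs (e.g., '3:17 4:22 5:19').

P[k] = A[0] + ... + A[k]
P[k] includes A[4] iff k >= 4
Affected indices: 4, 5, ..., 8; delta = 8
  P[4]: 20 + 8 = 28
  P[5]: 14 + 8 = 22
  P[6]: 17 + 8 = 25
  P[7]: 37 + 8 = 45
  P[8]: 44 + 8 = 52

Answer: 4:28 5:22 6:25 7:45 8:52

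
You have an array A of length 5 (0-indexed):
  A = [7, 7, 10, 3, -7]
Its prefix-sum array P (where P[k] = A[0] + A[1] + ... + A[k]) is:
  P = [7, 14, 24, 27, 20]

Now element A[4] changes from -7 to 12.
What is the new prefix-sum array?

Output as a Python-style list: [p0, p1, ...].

Change: A[4] -7 -> 12, delta = 19
P[k] for k < 4: unchanged (A[4] not included)
P[k] for k >= 4: shift by delta = 19
  P[0] = 7 + 0 = 7
  P[1] = 14 + 0 = 14
  P[2] = 24 + 0 = 24
  P[3] = 27 + 0 = 27
  P[4] = 20 + 19 = 39

Answer: [7, 14, 24, 27, 39]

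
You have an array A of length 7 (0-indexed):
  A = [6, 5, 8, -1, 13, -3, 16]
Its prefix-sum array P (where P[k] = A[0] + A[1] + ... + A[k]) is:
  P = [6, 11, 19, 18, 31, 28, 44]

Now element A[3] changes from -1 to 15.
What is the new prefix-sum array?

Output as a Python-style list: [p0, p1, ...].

Answer: [6, 11, 19, 34, 47, 44, 60]

Derivation:
Change: A[3] -1 -> 15, delta = 16
P[k] for k < 3: unchanged (A[3] not included)
P[k] for k >= 3: shift by delta = 16
  P[0] = 6 + 0 = 6
  P[1] = 11 + 0 = 11
  P[2] = 19 + 0 = 19
  P[3] = 18 + 16 = 34
  P[4] = 31 + 16 = 47
  P[5] = 28 + 16 = 44
  P[6] = 44 + 16 = 60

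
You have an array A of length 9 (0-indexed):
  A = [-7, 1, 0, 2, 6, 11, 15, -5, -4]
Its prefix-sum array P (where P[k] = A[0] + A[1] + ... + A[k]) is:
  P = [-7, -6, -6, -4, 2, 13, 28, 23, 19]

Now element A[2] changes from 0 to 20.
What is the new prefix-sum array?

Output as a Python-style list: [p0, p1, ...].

Change: A[2] 0 -> 20, delta = 20
P[k] for k < 2: unchanged (A[2] not included)
P[k] for k >= 2: shift by delta = 20
  P[0] = -7 + 0 = -7
  P[1] = -6 + 0 = -6
  P[2] = -6 + 20 = 14
  P[3] = -4 + 20 = 16
  P[4] = 2 + 20 = 22
  P[5] = 13 + 20 = 33
  P[6] = 28 + 20 = 48
  P[7] = 23 + 20 = 43
  P[8] = 19 + 20 = 39

Answer: [-7, -6, 14, 16, 22, 33, 48, 43, 39]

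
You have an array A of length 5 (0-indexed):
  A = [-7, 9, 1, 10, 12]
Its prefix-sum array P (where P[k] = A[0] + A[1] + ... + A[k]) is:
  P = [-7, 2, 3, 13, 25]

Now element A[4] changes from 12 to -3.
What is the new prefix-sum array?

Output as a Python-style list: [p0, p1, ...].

Change: A[4] 12 -> -3, delta = -15
P[k] for k < 4: unchanged (A[4] not included)
P[k] for k >= 4: shift by delta = -15
  P[0] = -7 + 0 = -7
  P[1] = 2 + 0 = 2
  P[2] = 3 + 0 = 3
  P[3] = 13 + 0 = 13
  P[4] = 25 + -15 = 10

Answer: [-7, 2, 3, 13, 10]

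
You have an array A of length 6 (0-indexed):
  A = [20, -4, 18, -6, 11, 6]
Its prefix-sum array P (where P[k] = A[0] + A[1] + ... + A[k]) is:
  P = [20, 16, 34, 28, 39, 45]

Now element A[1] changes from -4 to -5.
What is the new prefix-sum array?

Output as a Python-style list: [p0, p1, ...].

Change: A[1] -4 -> -5, delta = -1
P[k] for k < 1: unchanged (A[1] not included)
P[k] for k >= 1: shift by delta = -1
  P[0] = 20 + 0 = 20
  P[1] = 16 + -1 = 15
  P[2] = 34 + -1 = 33
  P[3] = 28 + -1 = 27
  P[4] = 39 + -1 = 38
  P[5] = 45 + -1 = 44

Answer: [20, 15, 33, 27, 38, 44]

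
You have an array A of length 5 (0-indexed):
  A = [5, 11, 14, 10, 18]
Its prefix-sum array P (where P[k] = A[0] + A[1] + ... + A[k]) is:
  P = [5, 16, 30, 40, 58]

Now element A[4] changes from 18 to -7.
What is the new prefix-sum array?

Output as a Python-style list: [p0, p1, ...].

Answer: [5, 16, 30, 40, 33]

Derivation:
Change: A[4] 18 -> -7, delta = -25
P[k] for k < 4: unchanged (A[4] not included)
P[k] for k >= 4: shift by delta = -25
  P[0] = 5 + 0 = 5
  P[1] = 16 + 0 = 16
  P[2] = 30 + 0 = 30
  P[3] = 40 + 0 = 40
  P[4] = 58 + -25 = 33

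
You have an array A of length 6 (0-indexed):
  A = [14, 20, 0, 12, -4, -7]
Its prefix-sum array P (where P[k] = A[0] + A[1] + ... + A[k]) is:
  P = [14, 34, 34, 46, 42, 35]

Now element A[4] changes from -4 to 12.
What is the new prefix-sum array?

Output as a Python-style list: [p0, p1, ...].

Change: A[4] -4 -> 12, delta = 16
P[k] for k < 4: unchanged (A[4] not included)
P[k] for k >= 4: shift by delta = 16
  P[0] = 14 + 0 = 14
  P[1] = 34 + 0 = 34
  P[2] = 34 + 0 = 34
  P[3] = 46 + 0 = 46
  P[4] = 42 + 16 = 58
  P[5] = 35 + 16 = 51

Answer: [14, 34, 34, 46, 58, 51]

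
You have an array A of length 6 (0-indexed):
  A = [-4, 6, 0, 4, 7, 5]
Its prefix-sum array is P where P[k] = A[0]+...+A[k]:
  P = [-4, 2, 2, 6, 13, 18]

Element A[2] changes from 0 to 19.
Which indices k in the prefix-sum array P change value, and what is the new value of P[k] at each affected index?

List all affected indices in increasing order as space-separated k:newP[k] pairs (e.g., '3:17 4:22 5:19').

Answer: 2:21 3:25 4:32 5:37

Derivation:
P[k] = A[0] + ... + A[k]
P[k] includes A[2] iff k >= 2
Affected indices: 2, 3, ..., 5; delta = 19
  P[2]: 2 + 19 = 21
  P[3]: 6 + 19 = 25
  P[4]: 13 + 19 = 32
  P[5]: 18 + 19 = 37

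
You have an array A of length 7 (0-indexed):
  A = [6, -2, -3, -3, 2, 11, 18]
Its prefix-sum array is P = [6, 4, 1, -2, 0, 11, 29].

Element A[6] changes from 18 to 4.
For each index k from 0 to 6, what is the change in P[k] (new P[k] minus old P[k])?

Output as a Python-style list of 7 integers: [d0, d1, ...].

Element change: A[6] 18 -> 4, delta = -14
For k < 6: P[k] unchanged, delta_P[k] = 0
For k >= 6: P[k] shifts by exactly -14
Delta array: [0, 0, 0, 0, 0, 0, -14]

Answer: [0, 0, 0, 0, 0, 0, -14]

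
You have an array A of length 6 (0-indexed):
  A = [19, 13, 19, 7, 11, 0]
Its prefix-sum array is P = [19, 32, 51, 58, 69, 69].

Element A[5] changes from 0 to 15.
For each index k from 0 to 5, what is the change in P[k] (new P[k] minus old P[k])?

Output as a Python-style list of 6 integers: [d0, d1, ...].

Element change: A[5] 0 -> 15, delta = 15
For k < 5: P[k] unchanged, delta_P[k] = 0
For k >= 5: P[k] shifts by exactly 15
Delta array: [0, 0, 0, 0, 0, 15]

Answer: [0, 0, 0, 0, 0, 15]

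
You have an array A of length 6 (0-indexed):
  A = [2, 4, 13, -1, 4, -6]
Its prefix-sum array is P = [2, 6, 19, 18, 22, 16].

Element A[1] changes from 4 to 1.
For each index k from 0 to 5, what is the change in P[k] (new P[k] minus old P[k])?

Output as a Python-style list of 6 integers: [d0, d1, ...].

Answer: [0, -3, -3, -3, -3, -3]

Derivation:
Element change: A[1] 4 -> 1, delta = -3
For k < 1: P[k] unchanged, delta_P[k] = 0
For k >= 1: P[k] shifts by exactly -3
Delta array: [0, -3, -3, -3, -3, -3]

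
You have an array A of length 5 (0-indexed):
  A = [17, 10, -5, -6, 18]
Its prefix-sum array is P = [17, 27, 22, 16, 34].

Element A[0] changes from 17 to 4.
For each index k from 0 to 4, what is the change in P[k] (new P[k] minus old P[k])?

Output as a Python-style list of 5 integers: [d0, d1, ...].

Answer: [-13, -13, -13, -13, -13]

Derivation:
Element change: A[0] 17 -> 4, delta = -13
For k < 0: P[k] unchanged, delta_P[k] = 0
For k >= 0: P[k] shifts by exactly -13
Delta array: [-13, -13, -13, -13, -13]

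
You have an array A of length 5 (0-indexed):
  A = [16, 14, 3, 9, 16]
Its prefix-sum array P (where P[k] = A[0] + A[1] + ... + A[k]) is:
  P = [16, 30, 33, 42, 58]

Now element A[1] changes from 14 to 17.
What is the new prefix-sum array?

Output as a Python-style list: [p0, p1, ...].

Answer: [16, 33, 36, 45, 61]

Derivation:
Change: A[1] 14 -> 17, delta = 3
P[k] for k < 1: unchanged (A[1] not included)
P[k] for k >= 1: shift by delta = 3
  P[0] = 16 + 0 = 16
  P[1] = 30 + 3 = 33
  P[2] = 33 + 3 = 36
  P[3] = 42 + 3 = 45
  P[4] = 58 + 3 = 61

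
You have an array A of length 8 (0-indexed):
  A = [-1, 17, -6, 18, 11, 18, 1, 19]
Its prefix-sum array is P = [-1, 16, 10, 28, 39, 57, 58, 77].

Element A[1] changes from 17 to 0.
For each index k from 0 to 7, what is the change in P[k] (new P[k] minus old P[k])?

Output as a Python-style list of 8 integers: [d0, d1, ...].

Element change: A[1] 17 -> 0, delta = -17
For k < 1: P[k] unchanged, delta_P[k] = 0
For k >= 1: P[k] shifts by exactly -17
Delta array: [0, -17, -17, -17, -17, -17, -17, -17]

Answer: [0, -17, -17, -17, -17, -17, -17, -17]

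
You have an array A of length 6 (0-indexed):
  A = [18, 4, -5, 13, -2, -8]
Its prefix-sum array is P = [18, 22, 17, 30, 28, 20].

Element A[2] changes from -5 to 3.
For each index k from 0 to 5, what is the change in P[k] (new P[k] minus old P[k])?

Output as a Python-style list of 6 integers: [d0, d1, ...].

Element change: A[2] -5 -> 3, delta = 8
For k < 2: P[k] unchanged, delta_P[k] = 0
For k >= 2: P[k] shifts by exactly 8
Delta array: [0, 0, 8, 8, 8, 8]

Answer: [0, 0, 8, 8, 8, 8]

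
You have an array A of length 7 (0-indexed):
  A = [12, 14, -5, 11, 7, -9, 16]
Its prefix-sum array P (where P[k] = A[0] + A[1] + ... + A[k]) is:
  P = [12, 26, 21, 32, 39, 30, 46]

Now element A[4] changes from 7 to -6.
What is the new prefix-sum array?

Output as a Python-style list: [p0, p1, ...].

Answer: [12, 26, 21, 32, 26, 17, 33]

Derivation:
Change: A[4] 7 -> -6, delta = -13
P[k] for k < 4: unchanged (A[4] not included)
P[k] for k >= 4: shift by delta = -13
  P[0] = 12 + 0 = 12
  P[1] = 26 + 0 = 26
  P[2] = 21 + 0 = 21
  P[3] = 32 + 0 = 32
  P[4] = 39 + -13 = 26
  P[5] = 30 + -13 = 17
  P[6] = 46 + -13 = 33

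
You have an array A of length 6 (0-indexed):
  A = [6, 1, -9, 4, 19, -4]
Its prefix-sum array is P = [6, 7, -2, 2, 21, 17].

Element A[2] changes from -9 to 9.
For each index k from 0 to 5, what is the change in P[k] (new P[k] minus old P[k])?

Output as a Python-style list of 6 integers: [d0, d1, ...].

Answer: [0, 0, 18, 18, 18, 18]

Derivation:
Element change: A[2] -9 -> 9, delta = 18
For k < 2: P[k] unchanged, delta_P[k] = 0
For k >= 2: P[k] shifts by exactly 18
Delta array: [0, 0, 18, 18, 18, 18]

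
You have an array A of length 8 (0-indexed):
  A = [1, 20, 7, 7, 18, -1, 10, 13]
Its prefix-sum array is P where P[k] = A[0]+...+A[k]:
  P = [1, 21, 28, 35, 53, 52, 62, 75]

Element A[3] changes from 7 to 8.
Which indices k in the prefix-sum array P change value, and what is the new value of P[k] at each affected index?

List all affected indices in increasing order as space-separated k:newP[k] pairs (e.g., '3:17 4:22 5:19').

P[k] = A[0] + ... + A[k]
P[k] includes A[3] iff k >= 3
Affected indices: 3, 4, ..., 7; delta = 1
  P[3]: 35 + 1 = 36
  P[4]: 53 + 1 = 54
  P[5]: 52 + 1 = 53
  P[6]: 62 + 1 = 63
  P[7]: 75 + 1 = 76

Answer: 3:36 4:54 5:53 6:63 7:76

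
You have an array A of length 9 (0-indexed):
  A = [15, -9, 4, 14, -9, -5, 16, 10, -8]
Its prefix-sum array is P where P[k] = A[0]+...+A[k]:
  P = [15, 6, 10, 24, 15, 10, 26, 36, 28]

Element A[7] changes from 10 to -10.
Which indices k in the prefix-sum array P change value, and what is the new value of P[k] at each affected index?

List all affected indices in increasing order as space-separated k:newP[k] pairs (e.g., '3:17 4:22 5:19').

Answer: 7:16 8:8

Derivation:
P[k] = A[0] + ... + A[k]
P[k] includes A[7] iff k >= 7
Affected indices: 7, 8, ..., 8; delta = -20
  P[7]: 36 + -20 = 16
  P[8]: 28 + -20 = 8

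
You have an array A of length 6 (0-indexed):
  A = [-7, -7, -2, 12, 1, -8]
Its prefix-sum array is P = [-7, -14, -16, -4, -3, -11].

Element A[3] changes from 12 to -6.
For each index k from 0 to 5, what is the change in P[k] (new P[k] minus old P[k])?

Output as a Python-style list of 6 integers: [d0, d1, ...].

Answer: [0, 0, 0, -18, -18, -18]

Derivation:
Element change: A[3] 12 -> -6, delta = -18
For k < 3: P[k] unchanged, delta_P[k] = 0
For k >= 3: P[k] shifts by exactly -18
Delta array: [0, 0, 0, -18, -18, -18]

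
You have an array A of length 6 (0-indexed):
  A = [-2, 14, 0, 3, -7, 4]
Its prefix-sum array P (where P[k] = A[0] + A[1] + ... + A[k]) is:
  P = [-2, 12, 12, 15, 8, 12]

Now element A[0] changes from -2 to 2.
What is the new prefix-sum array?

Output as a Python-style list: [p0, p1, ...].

Change: A[0] -2 -> 2, delta = 4
P[k] for k < 0: unchanged (A[0] not included)
P[k] for k >= 0: shift by delta = 4
  P[0] = -2 + 4 = 2
  P[1] = 12 + 4 = 16
  P[2] = 12 + 4 = 16
  P[3] = 15 + 4 = 19
  P[4] = 8 + 4 = 12
  P[5] = 12 + 4 = 16

Answer: [2, 16, 16, 19, 12, 16]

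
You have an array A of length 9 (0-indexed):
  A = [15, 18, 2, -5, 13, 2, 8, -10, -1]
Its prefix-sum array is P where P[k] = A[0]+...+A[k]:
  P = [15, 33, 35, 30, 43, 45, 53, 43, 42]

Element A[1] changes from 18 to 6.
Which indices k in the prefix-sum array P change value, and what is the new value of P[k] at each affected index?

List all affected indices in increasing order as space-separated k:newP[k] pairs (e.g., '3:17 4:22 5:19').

Answer: 1:21 2:23 3:18 4:31 5:33 6:41 7:31 8:30

Derivation:
P[k] = A[0] + ... + A[k]
P[k] includes A[1] iff k >= 1
Affected indices: 1, 2, ..., 8; delta = -12
  P[1]: 33 + -12 = 21
  P[2]: 35 + -12 = 23
  P[3]: 30 + -12 = 18
  P[4]: 43 + -12 = 31
  P[5]: 45 + -12 = 33
  P[6]: 53 + -12 = 41
  P[7]: 43 + -12 = 31
  P[8]: 42 + -12 = 30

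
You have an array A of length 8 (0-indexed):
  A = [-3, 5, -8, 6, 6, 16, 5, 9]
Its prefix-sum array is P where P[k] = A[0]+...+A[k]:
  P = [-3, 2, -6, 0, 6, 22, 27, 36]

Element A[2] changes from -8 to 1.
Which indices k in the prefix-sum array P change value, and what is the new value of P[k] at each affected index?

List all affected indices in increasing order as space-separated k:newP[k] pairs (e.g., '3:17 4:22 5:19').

Answer: 2:3 3:9 4:15 5:31 6:36 7:45

Derivation:
P[k] = A[0] + ... + A[k]
P[k] includes A[2] iff k >= 2
Affected indices: 2, 3, ..., 7; delta = 9
  P[2]: -6 + 9 = 3
  P[3]: 0 + 9 = 9
  P[4]: 6 + 9 = 15
  P[5]: 22 + 9 = 31
  P[6]: 27 + 9 = 36
  P[7]: 36 + 9 = 45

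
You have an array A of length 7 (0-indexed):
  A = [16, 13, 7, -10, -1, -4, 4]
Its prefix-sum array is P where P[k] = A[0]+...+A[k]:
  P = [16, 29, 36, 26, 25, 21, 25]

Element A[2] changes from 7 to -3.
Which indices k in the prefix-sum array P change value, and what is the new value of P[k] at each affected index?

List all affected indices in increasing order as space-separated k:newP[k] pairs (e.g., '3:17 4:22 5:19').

P[k] = A[0] + ... + A[k]
P[k] includes A[2] iff k >= 2
Affected indices: 2, 3, ..., 6; delta = -10
  P[2]: 36 + -10 = 26
  P[3]: 26 + -10 = 16
  P[4]: 25 + -10 = 15
  P[5]: 21 + -10 = 11
  P[6]: 25 + -10 = 15

Answer: 2:26 3:16 4:15 5:11 6:15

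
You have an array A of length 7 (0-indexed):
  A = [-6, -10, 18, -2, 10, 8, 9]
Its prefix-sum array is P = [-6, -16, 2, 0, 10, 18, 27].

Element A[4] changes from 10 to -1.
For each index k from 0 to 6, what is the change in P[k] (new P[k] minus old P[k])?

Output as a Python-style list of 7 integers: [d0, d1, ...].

Answer: [0, 0, 0, 0, -11, -11, -11]

Derivation:
Element change: A[4] 10 -> -1, delta = -11
For k < 4: P[k] unchanged, delta_P[k] = 0
For k >= 4: P[k] shifts by exactly -11
Delta array: [0, 0, 0, 0, -11, -11, -11]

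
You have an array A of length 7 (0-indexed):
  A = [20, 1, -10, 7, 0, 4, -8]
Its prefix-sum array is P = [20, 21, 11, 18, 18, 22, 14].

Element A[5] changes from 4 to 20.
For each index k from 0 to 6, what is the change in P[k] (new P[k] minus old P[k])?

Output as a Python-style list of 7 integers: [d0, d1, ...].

Element change: A[5] 4 -> 20, delta = 16
For k < 5: P[k] unchanged, delta_P[k] = 0
For k >= 5: P[k] shifts by exactly 16
Delta array: [0, 0, 0, 0, 0, 16, 16]

Answer: [0, 0, 0, 0, 0, 16, 16]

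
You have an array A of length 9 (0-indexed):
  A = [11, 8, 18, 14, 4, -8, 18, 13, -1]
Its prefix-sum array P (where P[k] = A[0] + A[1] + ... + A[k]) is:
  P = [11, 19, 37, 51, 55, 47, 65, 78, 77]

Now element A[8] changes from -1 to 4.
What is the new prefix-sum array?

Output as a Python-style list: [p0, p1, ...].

Answer: [11, 19, 37, 51, 55, 47, 65, 78, 82]

Derivation:
Change: A[8] -1 -> 4, delta = 5
P[k] for k < 8: unchanged (A[8] not included)
P[k] for k >= 8: shift by delta = 5
  P[0] = 11 + 0 = 11
  P[1] = 19 + 0 = 19
  P[2] = 37 + 0 = 37
  P[3] = 51 + 0 = 51
  P[4] = 55 + 0 = 55
  P[5] = 47 + 0 = 47
  P[6] = 65 + 0 = 65
  P[7] = 78 + 0 = 78
  P[8] = 77 + 5 = 82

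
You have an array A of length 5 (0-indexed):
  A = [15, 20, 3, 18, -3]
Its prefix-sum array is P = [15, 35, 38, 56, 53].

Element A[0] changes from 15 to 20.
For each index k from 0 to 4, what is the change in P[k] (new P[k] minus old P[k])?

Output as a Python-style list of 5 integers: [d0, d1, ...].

Element change: A[0] 15 -> 20, delta = 5
For k < 0: P[k] unchanged, delta_P[k] = 0
For k >= 0: P[k] shifts by exactly 5
Delta array: [5, 5, 5, 5, 5]

Answer: [5, 5, 5, 5, 5]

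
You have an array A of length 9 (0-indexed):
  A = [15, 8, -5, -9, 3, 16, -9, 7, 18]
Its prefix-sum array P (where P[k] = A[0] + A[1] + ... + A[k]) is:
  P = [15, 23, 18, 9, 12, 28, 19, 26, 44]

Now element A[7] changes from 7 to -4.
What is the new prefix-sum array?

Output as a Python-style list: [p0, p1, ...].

Change: A[7] 7 -> -4, delta = -11
P[k] for k < 7: unchanged (A[7] not included)
P[k] for k >= 7: shift by delta = -11
  P[0] = 15 + 0 = 15
  P[1] = 23 + 0 = 23
  P[2] = 18 + 0 = 18
  P[3] = 9 + 0 = 9
  P[4] = 12 + 0 = 12
  P[5] = 28 + 0 = 28
  P[6] = 19 + 0 = 19
  P[7] = 26 + -11 = 15
  P[8] = 44 + -11 = 33

Answer: [15, 23, 18, 9, 12, 28, 19, 15, 33]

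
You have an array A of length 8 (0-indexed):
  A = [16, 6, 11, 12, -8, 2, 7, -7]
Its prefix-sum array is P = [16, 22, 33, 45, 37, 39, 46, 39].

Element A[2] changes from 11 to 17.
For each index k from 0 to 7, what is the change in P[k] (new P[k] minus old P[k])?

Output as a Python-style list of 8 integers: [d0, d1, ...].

Element change: A[2] 11 -> 17, delta = 6
For k < 2: P[k] unchanged, delta_P[k] = 0
For k >= 2: P[k] shifts by exactly 6
Delta array: [0, 0, 6, 6, 6, 6, 6, 6]

Answer: [0, 0, 6, 6, 6, 6, 6, 6]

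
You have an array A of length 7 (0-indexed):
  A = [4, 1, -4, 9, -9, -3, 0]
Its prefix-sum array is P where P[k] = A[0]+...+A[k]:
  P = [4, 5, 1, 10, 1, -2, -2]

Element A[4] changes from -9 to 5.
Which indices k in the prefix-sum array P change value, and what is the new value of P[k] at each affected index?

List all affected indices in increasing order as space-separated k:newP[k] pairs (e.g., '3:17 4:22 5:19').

P[k] = A[0] + ... + A[k]
P[k] includes A[4] iff k >= 4
Affected indices: 4, 5, ..., 6; delta = 14
  P[4]: 1 + 14 = 15
  P[5]: -2 + 14 = 12
  P[6]: -2 + 14 = 12

Answer: 4:15 5:12 6:12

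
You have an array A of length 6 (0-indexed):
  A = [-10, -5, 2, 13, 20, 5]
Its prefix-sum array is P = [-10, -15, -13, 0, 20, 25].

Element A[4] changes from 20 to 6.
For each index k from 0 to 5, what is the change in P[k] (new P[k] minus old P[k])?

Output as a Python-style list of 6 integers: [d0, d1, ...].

Element change: A[4] 20 -> 6, delta = -14
For k < 4: P[k] unchanged, delta_P[k] = 0
For k >= 4: P[k] shifts by exactly -14
Delta array: [0, 0, 0, 0, -14, -14]

Answer: [0, 0, 0, 0, -14, -14]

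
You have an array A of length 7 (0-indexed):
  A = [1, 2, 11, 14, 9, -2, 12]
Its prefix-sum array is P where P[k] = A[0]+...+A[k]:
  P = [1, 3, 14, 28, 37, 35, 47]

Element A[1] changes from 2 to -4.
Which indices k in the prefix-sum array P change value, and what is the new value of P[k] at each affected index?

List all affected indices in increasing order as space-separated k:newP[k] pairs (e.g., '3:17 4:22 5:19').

P[k] = A[0] + ... + A[k]
P[k] includes A[1] iff k >= 1
Affected indices: 1, 2, ..., 6; delta = -6
  P[1]: 3 + -6 = -3
  P[2]: 14 + -6 = 8
  P[3]: 28 + -6 = 22
  P[4]: 37 + -6 = 31
  P[5]: 35 + -6 = 29
  P[6]: 47 + -6 = 41

Answer: 1:-3 2:8 3:22 4:31 5:29 6:41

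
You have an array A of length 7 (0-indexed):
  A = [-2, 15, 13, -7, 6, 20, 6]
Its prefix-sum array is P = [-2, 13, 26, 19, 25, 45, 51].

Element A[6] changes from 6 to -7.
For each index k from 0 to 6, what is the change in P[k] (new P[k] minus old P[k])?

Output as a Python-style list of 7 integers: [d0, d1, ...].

Element change: A[6] 6 -> -7, delta = -13
For k < 6: P[k] unchanged, delta_P[k] = 0
For k >= 6: P[k] shifts by exactly -13
Delta array: [0, 0, 0, 0, 0, 0, -13]

Answer: [0, 0, 0, 0, 0, 0, -13]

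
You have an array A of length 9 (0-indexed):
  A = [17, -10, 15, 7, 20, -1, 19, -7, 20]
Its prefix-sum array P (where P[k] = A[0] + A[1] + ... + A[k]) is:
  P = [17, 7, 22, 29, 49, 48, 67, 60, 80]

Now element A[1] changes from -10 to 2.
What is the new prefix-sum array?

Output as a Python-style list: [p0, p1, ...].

Answer: [17, 19, 34, 41, 61, 60, 79, 72, 92]

Derivation:
Change: A[1] -10 -> 2, delta = 12
P[k] for k < 1: unchanged (A[1] not included)
P[k] for k >= 1: shift by delta = 12
  P[0] = 17 + 0 = 17
  P[1] = 7 + 12 = 19
  P[2] = 22 + 12 = 34
  P[3] = 29 + 12 = 41
  P[4] = 49 + 12 = 61
  P[5] = 48 + 12 = 60
  P[6] = 67 + 12 = 79
  P[7] = 60 + 12 = 72
  P[8] = 80 + 12 = 92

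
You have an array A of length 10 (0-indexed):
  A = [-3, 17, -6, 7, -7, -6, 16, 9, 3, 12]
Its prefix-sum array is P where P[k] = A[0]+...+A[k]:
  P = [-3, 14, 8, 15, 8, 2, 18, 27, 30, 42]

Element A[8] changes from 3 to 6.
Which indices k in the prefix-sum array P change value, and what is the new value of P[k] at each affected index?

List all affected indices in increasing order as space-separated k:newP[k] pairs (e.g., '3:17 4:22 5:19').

P[k] = A[0] + ... + A[k]
P[k] includes A[8] iff k >= 8
Affected indices: 8, 9, ..., 9; delta = 3
  P[8]: 30 + 3 = 33
  P[9]: 42 + 3 = 45

Answer: 8:33 9:45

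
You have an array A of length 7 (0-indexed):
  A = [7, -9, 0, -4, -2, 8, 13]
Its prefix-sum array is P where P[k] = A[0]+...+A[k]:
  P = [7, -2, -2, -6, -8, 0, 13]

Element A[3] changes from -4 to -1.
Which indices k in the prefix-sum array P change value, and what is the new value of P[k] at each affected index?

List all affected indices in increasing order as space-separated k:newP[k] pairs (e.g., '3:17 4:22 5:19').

P[k] = A[0] + ... + A[k]
P[k] includes A[3] iff k >= 3
Affected indices: 3, 4, ..., 6; delta = 3
  P[3]: -6 + 3 = -3
  P[4]: -8 + 3 = -5
  P[5]: 0 + 3 = 3
  P[6]: 13 + 3 = 16

Answer: 3:-3 4:-5 5:3 6:16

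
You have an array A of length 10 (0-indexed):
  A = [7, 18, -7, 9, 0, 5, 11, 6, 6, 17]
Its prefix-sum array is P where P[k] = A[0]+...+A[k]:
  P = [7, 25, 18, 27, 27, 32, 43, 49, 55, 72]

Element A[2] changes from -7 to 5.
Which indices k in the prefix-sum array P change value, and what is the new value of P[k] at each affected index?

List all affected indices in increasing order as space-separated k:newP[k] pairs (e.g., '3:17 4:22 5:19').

Answer: 2:30 3:39 4:39 5:44 6:55 7:61 8:67 9:84

Derivation:
P[k] = A[0] + ... + A[k]
P[k] includes A[2] iff k >= 2
Affected indices: 2, 3, ..., 9; delta = 12
  P[2]: 18 + 12 = 30
  P[3]: 27 + 12 = 39
  P[4]: 27 + 12 = 39
  P[5]: 32 + 12 = 44
  P[6]: 43 + 12 = 55
  P[7]: 49 + 12 = 61
  P[8]: 55 + 12 = 67
  P[9]: 72 + 12 = 84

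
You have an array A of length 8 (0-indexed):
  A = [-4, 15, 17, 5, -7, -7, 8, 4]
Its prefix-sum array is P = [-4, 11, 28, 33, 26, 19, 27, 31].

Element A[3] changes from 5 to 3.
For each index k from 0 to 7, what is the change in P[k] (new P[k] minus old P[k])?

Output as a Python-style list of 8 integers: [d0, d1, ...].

Answer: [0, 0, 0, -2, -2, -2, -2, -2]

Derivation:
Element change: A[3] 5 -> 3, delta = -2
For k < 3: P[k] unchanged, delta_P[k] = 0
For k >= 3: P[k] shifts by exactly -2
Delta array: [0, 0, 0, -2, -2, -2, -2, -2]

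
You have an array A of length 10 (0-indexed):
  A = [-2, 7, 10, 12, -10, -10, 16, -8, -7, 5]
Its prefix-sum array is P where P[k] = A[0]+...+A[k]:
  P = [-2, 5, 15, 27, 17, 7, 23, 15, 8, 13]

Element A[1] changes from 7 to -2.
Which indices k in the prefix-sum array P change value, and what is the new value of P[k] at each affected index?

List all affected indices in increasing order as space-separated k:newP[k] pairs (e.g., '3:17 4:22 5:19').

P[k] = A[0] + ... + A[k]
P[k] includes A[1] iff k >= 1
Affected indices: 1, 2, ..., 9; delta = -9
  P[1]: 5 + -9 = -4
  P[2]: 15 + -9 = 6
  P[3]: 27 + -9 = 18
  P[4]: 17 + -9 = 8
  P[5]: 7 + -9 = -2
  P[6]: 23 + -9 = 14
  P[7]: 15 + -9 = 6
  P[8]: 8 + -9 = -1
  P[9]: 13 + -9 = 4

Answer: 1:-4 2:6 3:18 4:8 5:-2 6:14 7:6 8:-1 9:4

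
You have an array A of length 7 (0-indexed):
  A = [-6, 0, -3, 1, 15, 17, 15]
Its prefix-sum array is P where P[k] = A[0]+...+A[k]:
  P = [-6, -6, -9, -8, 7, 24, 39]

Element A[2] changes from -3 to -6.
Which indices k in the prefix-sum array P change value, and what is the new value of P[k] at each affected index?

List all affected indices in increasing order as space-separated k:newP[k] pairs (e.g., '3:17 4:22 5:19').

P[k] = A[0] + ... + A[k]
P[k] includes A[2] iff k >= 2
Affected indices: 2, 3, ..., 6; delta = -3
  P[2]: -9 + -3 = -12
  P[3]: -8 + -3 = -11
  P[4]: 7 + -3 = 4
  P[5]: 24 + -3 = 21
  P[6]: 39 + -3 = 36

Answer: 2:-12 3:-11 4:4 5:21 6:36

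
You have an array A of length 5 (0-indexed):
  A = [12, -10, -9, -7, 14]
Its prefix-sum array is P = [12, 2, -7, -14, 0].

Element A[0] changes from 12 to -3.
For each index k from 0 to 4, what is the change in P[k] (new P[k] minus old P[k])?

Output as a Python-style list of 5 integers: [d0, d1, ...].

Element change: A[0] 12 -> -3, delta = -15
For k < 0: P[k] unchanged, delta_P[k] = 0
For k >= 0: P[k] shifts by exactly -15
Delta array: [-15, -15, -15, -15, -15]

Answer: [-15, -15, -15, -15, -15]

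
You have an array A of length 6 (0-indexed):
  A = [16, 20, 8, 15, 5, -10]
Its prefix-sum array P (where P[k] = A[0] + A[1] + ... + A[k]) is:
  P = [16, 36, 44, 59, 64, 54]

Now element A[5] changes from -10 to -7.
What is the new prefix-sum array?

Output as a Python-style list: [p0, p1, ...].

Answer: [16, 36, 44, 59, 64, 57]

Derivation:
Change: A[5] -10 -> -7, delta = 3
P[k] for k < 5: unchanged (A[5] not included)
P[k] for k >= 5: shift by delta = 3
  P[0] = 16 + 0 = 16
  P[1] = 36 + 0 = 36
  P[2] = 44 + 0 = 44
  P[3] = 59 + 0 = 59
  P[4] = 64 + 0 = 64
  P[5] = 54 + 3 = 57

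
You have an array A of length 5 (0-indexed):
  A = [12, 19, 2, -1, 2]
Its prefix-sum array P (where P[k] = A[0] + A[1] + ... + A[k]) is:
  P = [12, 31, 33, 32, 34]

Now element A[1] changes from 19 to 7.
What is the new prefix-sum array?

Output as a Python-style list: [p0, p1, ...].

Answer: [12, 19, 21, 20, 22]

Derivation:
Change: A[1] 19 -> 7, delta = -12
P[k] for k < 1: unchanged (A[1] not included)
P[k] for k >= 1: shift by delta = -12
  P[0] = 12 + 0 = 12
  P[1] = 31 + -12 = 19
  P[2] = 33 + -12 = 21
  P[3] = 32 + -12 = 20
  P[4] = 34 + -12 = 22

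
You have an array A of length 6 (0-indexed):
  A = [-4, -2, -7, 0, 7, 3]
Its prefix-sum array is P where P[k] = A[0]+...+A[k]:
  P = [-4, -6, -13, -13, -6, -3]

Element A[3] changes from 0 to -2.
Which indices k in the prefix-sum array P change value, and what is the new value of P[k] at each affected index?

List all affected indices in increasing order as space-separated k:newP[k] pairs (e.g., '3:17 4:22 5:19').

Answer: 3:-15 4:-8 5:-5

Derivation:
P[k] = A[0] + ... + A[k]
P[k] includes A[3] iff k >= 3
Affected indices: 3, 4, ..., 5; delta = -2
  P[3]: -13 + -2 = -15
  P[4]: -6 + -2 = -8
  P[5]: -3 + -2 = -5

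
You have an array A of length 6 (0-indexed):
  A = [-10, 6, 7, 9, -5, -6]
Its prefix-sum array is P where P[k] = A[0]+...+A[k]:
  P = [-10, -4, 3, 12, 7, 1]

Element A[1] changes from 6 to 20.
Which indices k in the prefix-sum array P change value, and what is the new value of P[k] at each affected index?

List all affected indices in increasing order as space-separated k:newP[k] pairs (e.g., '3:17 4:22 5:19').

P[k] = A[0] + ... + A[k]
P[k] includes A[1] iff k >= 1
Affected indices: 1, 2, ..., 5; delta = 14
  P[1]: -4 + 14 = 10
  P[2]: 3 + 14 = 17
  P[3]: 12 + 14 = 26
  P[4]: 7 + 14 = 21
  P[5]: 1 + 14 = 15

Answer: 1:10 2:17 3:26 4:21 5:15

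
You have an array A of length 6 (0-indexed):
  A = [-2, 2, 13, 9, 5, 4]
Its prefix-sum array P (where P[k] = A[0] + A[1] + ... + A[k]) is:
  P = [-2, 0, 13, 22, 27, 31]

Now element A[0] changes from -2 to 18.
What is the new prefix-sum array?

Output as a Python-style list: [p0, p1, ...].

Answer: [18, 20, 33, 42, 47, 51]

Derivation:
Change: A[0] -2 -> 18, delta = 20
P[k] for k < 0: unchanged (A[0] not included)
P[k] for k >= 0: shift by delta = 20
  P[0] = -2 + 20 = 18
  P[1] = 0 + 20 = 20
  P[2] = 13 + 20 = 33
  P[3] = 22 + 20 = 42
  P[4] = 27 + 20 = 47
  P[5] = 31 + 20 = 51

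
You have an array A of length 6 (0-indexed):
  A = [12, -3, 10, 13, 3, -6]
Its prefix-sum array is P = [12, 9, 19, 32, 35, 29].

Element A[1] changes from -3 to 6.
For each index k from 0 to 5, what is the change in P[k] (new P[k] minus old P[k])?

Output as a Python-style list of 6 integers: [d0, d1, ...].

Answer: [0, 9, 9, 9, 9, 9]

Derivation:
Element change: A[1] -3 -> 6, delta = 9
For k < 1: P[k] unchanged, delta_P[k] = 0
For k >= 1: P[k] shifts by exactly 9
Delta array: [0, 9, 9, 9, 9, 9]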